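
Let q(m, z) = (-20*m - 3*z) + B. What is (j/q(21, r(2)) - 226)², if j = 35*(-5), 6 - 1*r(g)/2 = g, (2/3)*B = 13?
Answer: 36681442576/720801 ≈ 50890.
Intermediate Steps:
B = 39/2 (B = (3/2)*13 = 39/2 ≈ 19.500)
r(g) = 12 - 2*g
q(m, z) = 39/2 - 20*m - 3*z (q(m, z) = (-20*m - 3*z) + 39/2 = 39/2 - 20*m - 3*z)
j = -175
(j/q(21, r(2)) - 226)² = (-175/(39/2 - 20*21 - 3*(12 - 2*2)) - 226)² = (-175/(39/2 - 420 - 3*(12 - 4)) - 226)² = (-175/(39/2 - 420 - 3*8) - 226)² = (-175/(39/2 - 420 - 24) - 226)² = (-175/(-849/2) - 226)² = (-175*(-2/849) - 226)² = (350/849 - 226)² = (-191524/849)² = 36681442576/720801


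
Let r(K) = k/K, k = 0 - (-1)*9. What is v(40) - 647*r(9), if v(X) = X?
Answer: -607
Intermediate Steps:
k = 9 (k = 0 - 1*(-9) = 0 + 9 = 9)
r(K) = 9/K
v(40) - 647*r(9) = 40 - 5823/9 = 40 - 647*1 = 40 - 647 = -607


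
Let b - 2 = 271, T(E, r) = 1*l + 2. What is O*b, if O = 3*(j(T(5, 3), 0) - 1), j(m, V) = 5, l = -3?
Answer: 3276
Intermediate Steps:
T(E, r) = -1 (T(E, r) = 1*(-3) + 2 = -3 + 2 = -1)
b = 273 (b = 2 + 271 = 273)
O = 12 (O = 3*(5 - 1) = 3*4 = 12)
O*b = 12*273 = 3276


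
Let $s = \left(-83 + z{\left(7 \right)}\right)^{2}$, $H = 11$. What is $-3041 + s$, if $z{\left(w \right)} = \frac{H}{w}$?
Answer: $\frac{175891}{49} \approx 3589.6$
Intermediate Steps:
$z{\left(w \right)} = \frac{11}{w}$
$s = \frac{324900}{49}$ ($s = \left(-83 + \frac{11}{7}\right)^{2} = \left(- \frac{570}{7}\right)^{2} = \frac{324900}{49} \approx 6630.6$)
$-3041 + s = -3041 + \frac{324900}{49} = \frac{175891}{49}$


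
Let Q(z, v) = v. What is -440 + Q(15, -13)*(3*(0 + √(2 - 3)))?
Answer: -440 - 39*I ≈ -440.0 - 39.0*I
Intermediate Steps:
-440 + Q(15, -13)*(3*(0 + √(2 - 3))) = -440 - 39*(0 + √(2 - 3)) = -440 - 39*(0 + √(-1)) = -440 - 39*(0 + I) = -440 - 39*I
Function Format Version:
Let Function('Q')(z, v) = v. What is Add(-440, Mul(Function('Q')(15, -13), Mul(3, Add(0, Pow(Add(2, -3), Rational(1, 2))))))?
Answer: Add(-440, Mul(-39, I)) ≈ Add(-440.00, Mul(-39.000, I))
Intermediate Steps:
Add(-440, Mul(Function('Q')(15, -13), Mul(3, Add(0, Pow(Add(2, -3), Rational(1, 2)))))) = Add(-440, Mul(-13, Mul(3, Add(0, Pow(Add(2, -3), Rational(1, 2)))))) = Add(-440, Mul(-13, Mul(3, Add(0, Pow(-1, Rational(1, 2)))))) = Add(-440, Mul(-13, Mul(3, Add(0, I)))) = Add(-440, Mul(-13, Mul(3, I))) = Add(-440, Mul(-39, I))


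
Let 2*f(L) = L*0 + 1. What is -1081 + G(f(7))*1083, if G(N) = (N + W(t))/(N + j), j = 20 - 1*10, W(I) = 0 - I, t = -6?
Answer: -2874/7 ≈ -410.57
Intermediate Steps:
W(I) = -I
j = 10 (j = 20 - 10 = 10)
f(L) = ½ (f(L) = (L*0 + 1)/2 = (0 + 1)/2 = (½)*1 = ½)
G(N) = (6 + N)/(10 + N) (G(N) = (N - 1*(-6))/(N + 10) = (N + 6)/(10 + N) = (6 + N)/(10 + N))
-1081 + G(f(7))*1083 = -1081 + ((6 + ½)/(10 + ½))*1083 = -1081 + ((13/2)/(21/2))*1083 = -1081 + ((2/21)*(13/2))*1083 = -1081 + (13/21)*1083 = -1081 + 4693/7 = -2874/7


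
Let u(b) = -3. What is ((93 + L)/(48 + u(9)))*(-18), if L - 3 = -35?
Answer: -122/5 ≈ -24.400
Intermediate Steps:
L = -32 (L = 3 - 35 = -32)
((93 + L)/(48 + u(9)))*(-18) = ((93 - 32)/(48 - 3))*(-18) = (61/45)*(-18) = -122/5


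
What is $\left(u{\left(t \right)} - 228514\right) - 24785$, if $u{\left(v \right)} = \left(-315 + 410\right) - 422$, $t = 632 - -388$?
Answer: $-253626$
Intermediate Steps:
$t = 1020$ ($t = 632 + 388 = 1020$)
$u{\left(v \right)} = -327$ ($u{\left(v \right)} = 95 - 422 = -327$)
$\left(u{\left(t \right)} - 228514\right) - 24785 = \left(-327 - 228514\right) - 24785 = -228841 - 24785 = -253626$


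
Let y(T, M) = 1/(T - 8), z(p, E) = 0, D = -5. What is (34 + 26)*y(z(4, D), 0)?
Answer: -15/2 ≈ -7.5000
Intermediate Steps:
y(T, M) = 1/(-8 + T)
(34 + 26)*y(z(4, D), 0) = (34 + 26)/(-8 + 0) = 60/(-8) = 60*(-1/8) = -15/2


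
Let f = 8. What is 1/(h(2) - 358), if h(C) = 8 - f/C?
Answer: -1/354 ≈ -0.0028249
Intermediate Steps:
h(C) = 8 - 8/C
1/(h(2) - 358) = 1/((8 - 8/2) - 358) = 1/((8 - 8*½) - 358) = 1/((8 - 4) - 358) = 1/(4 - 358) = 1/(-354) = -1/354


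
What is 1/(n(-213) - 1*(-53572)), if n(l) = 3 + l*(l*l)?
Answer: -1/9610022 ≈ -1.0406e-7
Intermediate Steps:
n(l) = 3 + l³ (n(l) = 3 + l*l² = 3 + l³)
1/(n(-213) - 1*(-53572)) = 1/((3 + (-213)³) - 1*(-53572)) = 1/((3 - 9663597) + 53572) = 1/(-9663594 + 53572) = 1/(-9610022) = -1/9610022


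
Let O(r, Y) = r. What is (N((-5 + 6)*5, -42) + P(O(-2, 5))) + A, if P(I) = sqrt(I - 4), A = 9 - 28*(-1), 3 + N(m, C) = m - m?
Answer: 34 + I*sqrt(6) ≈ 34.0 + 2.4495*I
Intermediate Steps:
N(m, C) = -3 (N(m, C) = -3 + (m - m) = -3 + 0 = -3)
A = 37 (A = 9 + 28 = 37)
P(I) = sqrt(-4 + I)
(N((-5 + 6)*5, -42) + P(O(-2, 5))) + A = (-3 + sqrt(-4 - 2)) + 37 = (-3 + sqrt(-6)) + 37 = (-3 + I*sqrt(6)) + 37 = 34 + I*sqrt(6)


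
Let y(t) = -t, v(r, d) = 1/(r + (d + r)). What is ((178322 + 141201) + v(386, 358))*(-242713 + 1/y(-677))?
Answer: -5932835053984970/76501 ≈ -7.7552e+10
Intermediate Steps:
v(r, d) = 1/(d + 2*r)
((178322 + 141201) + v(386, 358))*(-242713 + 1/y(-677)) = ((178322 + 141201) + 1/(358 + 2*386))*(-242713 + 1/(-1*(-677))) = (319523 + 1/(358 + 772))*(-242713 + 1/677) = (319523 + 1/1130)*(-242713 + 1/677) = (319523 + 1/1130)*(-164316700/677) = (361060991/1130)*(-164316700/677) = -5932835053984970/76501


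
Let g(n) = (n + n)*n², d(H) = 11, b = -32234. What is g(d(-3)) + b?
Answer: -29572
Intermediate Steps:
g(n) = 2*n³ (g(n) = (2*n)*n² = 2*n³)
g(d(-3)) + b = 2*11³ - 32234 = 2*1331 - 32234 = 2662 - 32234 = -29572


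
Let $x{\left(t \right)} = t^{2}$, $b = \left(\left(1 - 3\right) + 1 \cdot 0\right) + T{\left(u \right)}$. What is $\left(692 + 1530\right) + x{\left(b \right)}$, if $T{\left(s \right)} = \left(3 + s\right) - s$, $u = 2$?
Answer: $2223$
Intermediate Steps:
$T{\left(s \right)} = 3$
$b = 1$ ($b = \left(\left(1 - 3\right) + 1 \cdot 0\right) + 3 = \left(\left(1 - 3\right) + 0\right) + 3 = \left(-2 + 0\right) + 3 = -2 + 3 = 1$)
$\left(692 + 1530\right) + x{\left(b \right)} = \left(692 + 1530\right) + 1^{2} = 2222 + 1 = 2223$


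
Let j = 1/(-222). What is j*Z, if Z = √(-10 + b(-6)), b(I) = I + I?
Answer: -I*√22/222 ≈ -0.021128*I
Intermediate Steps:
b(I) = 2*I
j = -1/222 ≈ -0.0045045
Z = I*√22 (Z = √(-10 + 2*(-6)) = √(-10 - 12) = √(-22) = I*√22 ≈ 4.6904*I)
j*Z = -I*√22/222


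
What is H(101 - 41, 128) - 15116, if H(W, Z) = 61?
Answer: -15055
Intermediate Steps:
H(101 - 41, 128) - 15116 = 61 - 15116 = -15055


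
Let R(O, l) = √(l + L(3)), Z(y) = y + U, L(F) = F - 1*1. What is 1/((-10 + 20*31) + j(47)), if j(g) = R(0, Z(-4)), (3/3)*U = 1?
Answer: 610/372101 - I/372101 ≈ 0.0016393 - 2.6874e-6*I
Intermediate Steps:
U = 1
L(F) = -1 + F (L(F) = F - 1 = -1 + F)
Z(y) = 1 + y (Z(y) = y + 1 = 1 + y)
R(O, l) = √(2 + l) (R(O, l) = √(l + (-1 + 3)) = √(l + 2) = √(2 + l))
j(g) = I (j(g) = √(2 + (1 - 4)) = √(2 - 3) = √(-1) = I)
1/((-10 + 20*31) + j(47)) = 1/((-10 + 20*31) + I) = 1/((-10 + 620) + I) = 1/(610 + I) = (610 - I)/372101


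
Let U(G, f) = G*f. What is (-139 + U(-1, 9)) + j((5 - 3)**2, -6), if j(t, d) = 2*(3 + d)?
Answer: -154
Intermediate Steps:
j(t, d) = 6 + 2*d
(-139 + U(-1, 9)) + j((5 - 3)**2, -6) = (-139 - 1*9) + (6 + 2*(-6)) = (-139 - 9) + (6 - 12) = -148 - 6 = -154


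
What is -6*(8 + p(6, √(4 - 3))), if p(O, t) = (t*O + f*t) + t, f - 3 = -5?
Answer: -78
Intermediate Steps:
f = -2 (f = 3 - 5 = -2)
p(O, t) = -t + O*t (p(O, t) = (t*O - 2*t) + t = (O*t - 2*t) + t = (-2*t + O*t) + t = -t + O*t)
-6*(8 + p(6, √(4 - 3))) = -6*(8 + √(4 - 3)*(-1 + 6)) = -6*(8 + √1*5) = -6*(8 + 1*5) = -6*(8 + 5) = -6*13 = -78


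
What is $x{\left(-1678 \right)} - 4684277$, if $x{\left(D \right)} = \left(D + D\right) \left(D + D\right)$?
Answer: $6578459$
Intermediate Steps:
$x{\left(D \right)} = 4 D^{2}$ ($x{\left(D \right)} = 2 D 2 D = 4 D^{2}$)
$x{\left(-1678 \right)} - 4684277 = 4 \left(-1678\right)^{2} - 4684277 = 4 \cdot 2815684 - 4684277 = 11262736 - 4684277 = 6578459$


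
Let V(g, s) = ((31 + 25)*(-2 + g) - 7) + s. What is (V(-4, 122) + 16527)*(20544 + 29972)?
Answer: 823713896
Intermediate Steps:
V(g, s) = -119 + s + 56*g (V(g, s) = (56*(-2 + g) - 7) + s = ((-112 + 56*g) - 7) + s = (-119 + 56*g) + s = -119 + s + 56*g)
(V(-4, 122) + 16527)*(20544 + 29972) = ((-119 + 122 + 56*(-4)) + 16527)*(20544 + 29972) = ((-119 + 122 - 224) + 16527)*50516 = (-221 + 16527)*50516 = 16306*50516 = 823713896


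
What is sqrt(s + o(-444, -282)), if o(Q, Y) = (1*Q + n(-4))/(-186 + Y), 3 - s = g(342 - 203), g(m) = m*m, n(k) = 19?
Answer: I*sqrt(117525187)/78 ≈ 138.99*I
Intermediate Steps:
g(m) = m**2
s = -19318 (s = 3 - (342 - 203)**2 = 3 - 1*139**2 = 3 - 1*19321 = 3 - 19321 = -19318)
o(Q, Y) = (19 + Q)/(-186 + Y) (o(Q, Y) = (1*Q + 19)/(-186 + Y) = (Q + 19)/(-186 + Y) = (19 + Q)/(-186 + Y))
sqrt(s + o(-444, -282)) = sqrt(-19318 + (19 - 444)/(-186 - 282)) = sqrt(-19318 - 425/(-468)) = sqrt(-19318 - 1/468*(-425)) = sqrt(-19318 + 425/468) = sqrt(-9040399/468) = I*sqrt(117525187)/78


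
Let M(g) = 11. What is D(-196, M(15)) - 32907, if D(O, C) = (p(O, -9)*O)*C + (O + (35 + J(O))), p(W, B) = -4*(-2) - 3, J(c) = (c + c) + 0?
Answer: -44240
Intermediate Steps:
J(c) = 2*c (J(c) = 2*c + 0 = 2*c)
p(W, B) = 5 (p(W, B) = 8 - 3 = 5)
D(O, C) = 35 + 3*O + 5*C*O (D(O, C) = (5*O)*C + (O + (35 + 2*O)) = 5*C*O + (35 + 3*O) = 35 + 3*O + 5*C*O)
D(-196, M(15)) - 32907 = (35 + 3*(-196) + 5*11*(-196)) - 32907 = (35 - 588 - 10780) - 32907 = -11333 - 32907 = -44240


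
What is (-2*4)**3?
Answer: -512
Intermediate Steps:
(-2*4)**3 = (-8)**3 = -512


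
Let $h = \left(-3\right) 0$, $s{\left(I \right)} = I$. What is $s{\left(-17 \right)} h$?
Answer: $0$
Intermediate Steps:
$h = 0$
$s{\left(-17 \right)} h = \left(-17\right) 0 = 0$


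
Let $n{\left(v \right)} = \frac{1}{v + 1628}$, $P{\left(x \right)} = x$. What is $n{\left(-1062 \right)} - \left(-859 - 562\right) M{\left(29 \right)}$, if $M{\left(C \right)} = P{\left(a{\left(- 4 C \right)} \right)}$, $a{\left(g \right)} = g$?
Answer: $- \frac{93297175}{566} \approx -1.6484 \cdot 10^{5}$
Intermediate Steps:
$M{\left(C \right)} = - 4 C$
$n{\left(v \right)} = \frac{1}{1628 + v}$
$n{\left(-1062 \right)} - \left(-859 - 562\right) M{\left(29 \right)} = \frac{1}{1628 - 1062} - \left(-859 - 562\right) \left(\left(-4\right) 29\right) = \frac{1}{566} - \left(-1421\right) \left(-116\right) = \frac{1}{566} - 164836 = - \frac{93297175}{566}$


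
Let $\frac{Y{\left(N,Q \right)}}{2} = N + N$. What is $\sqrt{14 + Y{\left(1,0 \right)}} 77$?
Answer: $231 \sqrt{2} \approx 326.68$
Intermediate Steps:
$Y{\left(N,Q \right)} = 4 N$ ($Y{\left(N,Q \right)} = 2 \left(N + N\right) = 2 \cdot 2 N = 4 N$)
$\sqrt{14 + Y{\left(1,0 \right)}} 77 = \sqrt{14 + 4 \cdot 1} \cdot 77 = \sqrt{14 + 4} \cdot 77 = \sqrt{18} \cdot 77 = 3 \sqrt{2} \cdot 77 = 231 \sqrt{2}$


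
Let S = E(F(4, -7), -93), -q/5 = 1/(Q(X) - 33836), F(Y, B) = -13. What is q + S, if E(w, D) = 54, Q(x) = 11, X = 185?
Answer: 365311/6765 ≈ 54.000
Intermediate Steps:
q = 1/6765 (q = -5/(11 - 33836) = -5/(-33825) = -5*(-1/33825) = 1/6765 ≈ 0.00014782)
S = 54
q + S = 1/6765 + 54 = 365311/6765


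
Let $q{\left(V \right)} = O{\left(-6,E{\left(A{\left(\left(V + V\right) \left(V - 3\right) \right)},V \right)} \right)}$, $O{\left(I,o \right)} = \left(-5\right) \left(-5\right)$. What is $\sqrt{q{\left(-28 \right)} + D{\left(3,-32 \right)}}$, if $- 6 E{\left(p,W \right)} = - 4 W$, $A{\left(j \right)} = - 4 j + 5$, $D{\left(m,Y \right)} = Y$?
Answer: $i \sqrt{7} \approx 2.6458 i$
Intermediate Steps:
$A{\left(j \right)} = 5 - 4 j$
$E{\left(p,W \right)} = \frac{2 W}{3}$ ($E{\left(p,W \right)} = - \frac{\left(-4\right) W}{6} = \frac{2 W}{3}$)
$O{\left(I,o \right)} = 25$
$q{\left(V \right)} = 25$
$\sqrt{q{\left(-28 \right)} + D{\left(3,-32 \right)}} = \sqrt{25 - 32} = \sqrt{-7} = i \sqrt{7}$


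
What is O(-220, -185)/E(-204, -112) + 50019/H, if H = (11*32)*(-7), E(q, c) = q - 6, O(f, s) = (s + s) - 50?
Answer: -45091/2464 ≈ -18.300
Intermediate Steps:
O(f, s) = -50 + 2*s (O(f, s) = 2*s - 50 = -50 + 2*s)
E(q, c) = -6 + q
H = -2464 (H = 352*(-7) = -2464)
O(-220, -185)/E(-204, -112) + 50019/H = (-50 + 2*(-185))/(-6 - 204) + 50019/(-2464) = (-50 - 370)/(-210) + 50019*(-1/2464) = -420*(-1/210) - 50019/2464 = 2 - 50019/2464 = -45091/2464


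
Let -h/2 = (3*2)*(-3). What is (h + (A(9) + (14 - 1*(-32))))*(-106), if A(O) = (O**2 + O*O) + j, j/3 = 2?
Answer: -26500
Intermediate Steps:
j = 6 (j = 3*2 = 6)
h = 36 (h = -2*3*2*(-3) = -12*(-3) = -2*(-18) = 36)
A(O) = 6 + 2*O**2 (A(O) = (O**2 + O*O) + 6 = (O**2 + O**2) + 6 = 2*O**2 + 6 = 6 + 2*O**2)
(h + (A(9) + (14 - 1*(-32))))*(-106) = (36 + ((6 + 2*9**2) + (14 - 1*(-32))))*(-106) = (36 + ((6 + 2*81) + (14 + 32)))*(-106) = (36 + ((6 + 162) + 46))*(-106) = (36 + (168 + 46))*(-106) = (36 + 214)*(-106) = 250*(-106) = -26500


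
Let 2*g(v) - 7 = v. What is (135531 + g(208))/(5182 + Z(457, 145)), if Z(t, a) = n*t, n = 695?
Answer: 271277/645594 ≈ 0.42020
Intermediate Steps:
g(v) = 7/2 + v/2
Z(t, a) = 695*t
(135531 + g(208))/(5182 + Z(457, 145)) = (135531 + (7/2 + (½)*208))/(5182 + 695*457) = (135531 + (7/2 + 104))/(5182 + 317615) = (135531 + 215/2)/322797 = (271277/2)*(1/322797) = 271277/645594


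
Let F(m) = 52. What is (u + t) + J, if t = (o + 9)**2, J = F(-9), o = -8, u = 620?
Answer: 673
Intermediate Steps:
J = 52
t = 1 (t = (-8 + 9)**2 = 1**2 = 1)
(u + t) + J = (620 + 1) + 52 = 621 + 52 = 673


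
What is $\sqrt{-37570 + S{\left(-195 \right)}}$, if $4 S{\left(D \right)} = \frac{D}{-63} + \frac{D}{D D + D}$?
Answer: $\frac{i \sqrt{2494217405694}}{8148} \approx 193.83 i$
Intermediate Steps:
$S{\left(D \right)} = - \frac{D}{252} + \frac{D}{4 \left(D + D^{2}\right)}$ ($S{\left(D \right)} = \frac{\frac{D}{-63} + \frac{D}{D D + D}}{4} = \frac{D \left(- \frac{1}{63}\right) + \frac{D}{D^{2} + D}}{4} = \frac{- \frac{D}{63} + \frac{D}{D + D^{2}}}{4} = - \frac{D}{252} + \frac{D}{4 \left(D + D^{2}\right)}$)
$\sqrt{-37570 + S{\left(-195 \right)}} = \sqrt{-37570 + \frac{63 - -195 - \left(-195\right)^{2}}{252 \left(1 - 195\right)}} = \sqrt{-37570 + \frac{63 + 195 - 38025}{252 \left(-194\right)}} = \sqrt{-37570 + \frac{1}{252} \left(- \frac{1}{194}\right) \left(63 + 195 - 38025\right)} = \sqrt{-37570 + \frac{1}{252} \left(- \frac{1}{194}\right) \left(-37767\right)} = \sqrt{-37570 + \frac{12589}{16296}} = \sqrt{- \frac{612228131}{16296}} = \frac{i \sqrt{2494217405694}}{8148}$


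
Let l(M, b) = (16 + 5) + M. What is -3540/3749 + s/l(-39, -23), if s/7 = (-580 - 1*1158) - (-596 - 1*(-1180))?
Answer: 3381807/3749 ≈ 902.06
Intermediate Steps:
s = -16254 (s = 7*((-580 - 1*1158) - (-596 - 1*(-1180))) = 7*((-580 - 1158) - (-596 + 1180)) = 7*(-1738 - 1*584) = 7*(-1738 - 584) = 7*(-2322) = -16254)
l(M, b) = 21 + M
-3540/3749 + s/l(-39, -23) = -3540/3749 - 16254/(21 - 39) = -3540*1/3749 - 16254/(-18) = -3540/3749 - 16254*(-1/18) = -3540/3749 + 903 = 3381807/3749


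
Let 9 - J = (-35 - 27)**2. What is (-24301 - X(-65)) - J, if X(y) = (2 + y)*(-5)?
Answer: -20781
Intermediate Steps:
X(y) = -10 - 5*y
J = -3835 (J = 9 - (-35 - 27)**2 = 9 - 1*(-62)**2 = 9 - 1*3844 = 9 - 3844 = -3835)
(-24301 - X(-65)) - J = (-24301 - (-10 - 5*(-65))) - 1*(-3835) = (-24301 - (-10 + 325)) + 3835 = (-24301 - 1*315) + 3835 = (-24301 - 315) + 3835 = -24616 + 3835 = -20781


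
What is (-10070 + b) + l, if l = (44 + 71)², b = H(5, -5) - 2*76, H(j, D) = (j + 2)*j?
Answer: 3038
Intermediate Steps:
H(j, D) = j*(2 + j) (H(j, D) = (2 + j)*j = j*(2 + j))
b = -117 (b = 5*(2 + 5) - 2*76 = 5*7 - 152 = 35 - 152 = -117)
l = 13225 (l = 115² = 13225)
(-10070 + b) + l = (-10070 - 117) + 13225 = -10187 + 13225 = 3038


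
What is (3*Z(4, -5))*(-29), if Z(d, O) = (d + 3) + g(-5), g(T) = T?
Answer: -174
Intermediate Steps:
Z(d, O) = -2 + d (Z(d, O) = (d + 3) - 5 = (3 + d) - 5 = -2 + d)
(3*Z(4, -5))*(-29) = (3*(-2 + 4))*(-29) = (3*2)*(-29) = 6*(-29) = -174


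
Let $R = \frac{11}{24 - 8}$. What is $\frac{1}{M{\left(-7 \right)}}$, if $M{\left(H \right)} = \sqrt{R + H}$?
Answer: $- \frac{4 i \sqrt{101}}{101} \approx - 0.39802 i$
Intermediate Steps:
$R = \frac{11}{16}$ ($R = \frac{11}{24 - 8} = \frac{11}{16} \approx 0.6875$)
$M{\left(H \right)} = \sqrt{\frac{11}{16} + H}$
$\frac{1}{M{\left(-7 \right)}} = \frac{1}{\frac{1}{4} \sqrt{11 + 16 \left(-7\right)}} = \frac{1}{\frac{1}{4} \sqrt{11 - 112}} = \frac{1}{\frac{1}{4} \sqrt{-101}} = \frac{1}{\frac{1}{4} i \sqrt{101}} = - \frac{4 i \sqrt{101}}{101}$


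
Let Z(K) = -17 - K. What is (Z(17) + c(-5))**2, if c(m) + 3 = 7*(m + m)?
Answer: 11449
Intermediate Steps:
c(m) = -3 + 14*m (c(m) = -3 + 7*(m + m) = -3 + 7*(2*m) = -3 + 14*m)
(Z(17) + c(-5))**2 = ((-17 - 1*17) + (-3 + 14*(-5)))**2 = ((-17 - 17) + (-3 - 70))**2 = (-34 - 73)**2 = (-107)**2 = 11449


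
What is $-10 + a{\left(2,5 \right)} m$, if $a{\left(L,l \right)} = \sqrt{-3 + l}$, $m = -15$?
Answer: $-10 - 15 \sqrt{2} \approx -31.213$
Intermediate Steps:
$-10 + a{\left(2,5 \right)} m = -10 + \sqrt{-3 + 5} \left(-15\right) = -10 + \sqrt{2} \left(-15\right) = -10 - 15 \sqrt{2}$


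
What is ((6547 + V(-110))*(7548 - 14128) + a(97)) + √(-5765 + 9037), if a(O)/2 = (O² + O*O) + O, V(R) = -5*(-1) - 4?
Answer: -43048010 + 2*√818 ≈ -4.3048e+7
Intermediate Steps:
V(R) = 1 (V(R) = 5 - 4 = 1)
a(O) = 2*O + 4*O² (a(O) = 2*((O² + O*O) + O) = 2*((O² + O²) + O) = 2*(2*O² + O) = 2*(O + 2*O²) = 2*O + 4*O²)
((6547 + V(-110))*(7548 - 14128) + a(97)) + √(-5765 + 9037) = ((6547 + 1)*(7548 - 14128) + 2*97*(1 + 2*97)) + √(-5765 + 9037) = (6548*(-6580) + 2*97*(1 + 194)) + √3272 = (-43085840 + 2*97*195) + 2*√818 = (-43085840 + 37830) + 2*√818 = -43048010 + 2*√818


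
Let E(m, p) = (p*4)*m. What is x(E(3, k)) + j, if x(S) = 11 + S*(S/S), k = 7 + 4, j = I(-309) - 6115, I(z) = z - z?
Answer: -5972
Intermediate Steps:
I(z) = 0
j = -6115 (j = 0 - 6115 = -6115)
k = 11
E(m, p) = 4*m*p (E(m, p) = (4*p)*m = 4*m*p)
x(S) = 11 + S (x(S) = 11 + S*1 = 11 + S)
x(E(3, k)) + j = (11 + 4*3*11) - 6115 = (11 + 132) - 6115 = 143 - 6115 = -5972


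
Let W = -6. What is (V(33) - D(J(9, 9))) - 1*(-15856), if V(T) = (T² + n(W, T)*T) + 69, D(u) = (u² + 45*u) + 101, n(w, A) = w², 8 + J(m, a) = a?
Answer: 18055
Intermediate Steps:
J(m, a) = -8 + a
D(u) = 101 + u² + 45*u
V(T) = 69 + T² + 36*T (V(T) = (T² + (-6)²*T) + 69 = (T² + 36*T) + 69 = 69 + T² + 36*T)
(V(33) - D(J(9, 9))) - 1*(-15856) = ((69 + 33² + 36*33) - (101 + (-8 + 9)² + 45*(-8 + 9))) - 1*(-15856) = ((69 + 1089 + 1188) - (101 + 1² + 45*1)) + 15856 = (2346 - (101 + 1 + 45)) + 15856 = (2346 - 1*147) + 15856 = (2346 - 147) + 15856 = 2199 + 15856 = 18055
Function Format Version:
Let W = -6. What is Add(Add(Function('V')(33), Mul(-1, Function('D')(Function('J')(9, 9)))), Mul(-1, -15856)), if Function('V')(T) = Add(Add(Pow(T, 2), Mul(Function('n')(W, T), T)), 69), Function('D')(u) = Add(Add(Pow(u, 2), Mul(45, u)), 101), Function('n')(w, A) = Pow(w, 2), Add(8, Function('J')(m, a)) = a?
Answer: 18055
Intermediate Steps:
Function('J')(m, a) = Add(-8, a)
Function('D')(u) = Add(101, Pow(u, 2), Mul(45, u))
Function('V')(T) = Add(69, Pow(T, 2), Mul(36, T)) (Function('V')(T) = Add(Add(Pow(T, 2), Mul(Pow(-6, 2), T)), 69) = Add(Add(Pow(T, 2), Mul(36, T)), 69) = Add(69, Pow(T, 2), Mul(36, T)))
Add(Add(Function('V')(33), Mul(-1, Function('D')(Function('J')(9, 9)))), Mul(-1, -15856)) = Add(Add(Add(69, Pow(33, 2), Mul(36, 33)), Mul(-1, Add(101, Pow(Add(-8, 9), 2), Mul(45, Add(-8, 9))))), Mul(-1, -15856)) = Add(Add(Add(69, 1089, 1188), Mul(-1, Add(101, Pow(1, 2), Mul(45, 1)))), 15856) = Add(Add(2346, Mul(-1, Add(101, 1, 45))), 15856) = Add(Add(2346, Mul(-1, 147)), 15856) = Add(Add(2346, -147), 15856) = Add(2199, 15856) = 18055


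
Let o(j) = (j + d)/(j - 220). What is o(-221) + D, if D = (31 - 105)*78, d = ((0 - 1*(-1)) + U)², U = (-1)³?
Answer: -2545231/441 ≈ -5771.5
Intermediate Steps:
U = -1
d = 0 (d = ((0 - 1*(-1)) - 1)² = ((0 + 1) - 1)² = (1 - 1)² = 0² = 0)
o(j) = j/(-220 + j) (o(j) = (j + 0)/(j - 220) = j/(-220 + j))
D = -5772 (D = -74*78 = -5772)
o(-221) + D = -221/(-220 - 221) - 5772 = -221/(-441) - 5772 = -221*(-1/441) - 5772 = 221/441 - 5772 = -2545231/441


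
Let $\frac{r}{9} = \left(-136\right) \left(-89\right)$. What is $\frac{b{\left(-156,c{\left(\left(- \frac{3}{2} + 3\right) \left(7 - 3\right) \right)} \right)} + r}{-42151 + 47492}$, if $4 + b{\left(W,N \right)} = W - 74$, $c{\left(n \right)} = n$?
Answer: $\frac{108702}{5341} \approx 20.352$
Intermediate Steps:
$r = 108936$ ($r = 9 \left(\left(-136\right) \left(-89\right)\right) = 9 \cdot 12104 = 108936$)
$b{\left(W,N \right)} = -78 + W$ ($b{\left(W,N \right)} = -4 + \left(W - 74\right) = -4 + \left(-74 + W\right) = -78 + W$)
$\frac{b{\left(-156,c{\left(\left(- \frac{3}{2} + 3\right) \left(7 - 3\right) \right)} \right)} + r}{-42151 + 47492} = \frac{\left(-78 - 156\right) + 108936}{-42151 + 47492} = \frac{-234 + 108936}{5341} = 108702 \cdot \frac{1}{5341} = \frac{108702}{5341}$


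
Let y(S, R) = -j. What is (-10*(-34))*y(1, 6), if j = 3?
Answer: -1020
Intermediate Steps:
y(S, R) = -3 (y(S, R) = -1*3 = -3)
(-10*(-34))*y(1, 6) = -10*(-34)*(-3) = 340*(-3) = -1020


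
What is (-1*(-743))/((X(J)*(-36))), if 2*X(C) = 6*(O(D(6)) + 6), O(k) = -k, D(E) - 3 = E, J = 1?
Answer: 743/324 ≈ 2.2932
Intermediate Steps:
D(E) = 3 + E
X(C) = -9 (X(C) = (6*(-(3 + 6) + 6))/2 = (6*(-1*9 + 6))/2 = (6*(-9 + 6))/2 = (6*(-3))/2 = (½)*(-18) = -9)
(-1*(-743))/((X(J)*(-36))) = (-1*(-743))/((-9*(-36))) = 743/324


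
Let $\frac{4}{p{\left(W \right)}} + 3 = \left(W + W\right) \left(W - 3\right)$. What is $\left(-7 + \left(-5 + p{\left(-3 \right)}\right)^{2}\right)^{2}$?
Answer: $\frac{334816804}{1185921} \approx 282.33$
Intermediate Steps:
$p{\left(W \right)} = \frac{4}{-3 + 2 W \left(-3 + W\right)}$ ($p{\left(W \right)} = \frac{4}{-3 + \left(W + W\right) \left(W - 3\right)} = \frac{4}{-3 + 2 W \left(-3 + W\right)}$)
$\left(-7 + \left(-5 + p{\left(-3 \right)}\right)^{2}\right)^{2} = \left(-7 + \left(-5 + \frac{4}{-3 - -18 + 2 \left(-3\right)^{2}}\right)^{2}\right)^{2} = \left(-7 + \left(-5 + \frac{4}{-3 + 18 + 2 \cdot 9}\right)^{2}\right)^{2} = \left(-7 + \left(-5 + \frac{4}{-3 + 18 + 18}\right)^{2}\right)^{2} = \left(-7 + \left(-5 + \frac{4}{33}\right)^{2}\right)^{2} = \left(-7 + \left(- \frac{161}{33}\right)^{2}\right)^{2} = \left(-7 + \frac{25921}{1089}\right)^{2} = \left(\frac{18298}{1089}\right)^{2} = \frac{334816804}{1185921}$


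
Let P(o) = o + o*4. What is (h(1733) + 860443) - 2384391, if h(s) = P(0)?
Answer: -1523948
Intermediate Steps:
P(o) = 5*o (P(o) = o + 4*o = 5*o)
h(s) = 0 (h(s) = 5*0 = 0)
(h(1733) + 860443) - 2384391 = (0 + 860443) - 2384391 = 860443 - 2384391 = -1523948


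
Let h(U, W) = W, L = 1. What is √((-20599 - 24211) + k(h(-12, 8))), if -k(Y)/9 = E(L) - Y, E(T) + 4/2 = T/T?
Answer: I*√44729 ≈ 211.49*I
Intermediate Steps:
E(T) = -1 (E(T) = -2 + T/T = -2 + 1 = -1)
k(Y) = 9 + 9*Y (k(Y) = -9*(-1 - Y) = 9 + 9*Y)
√((-20599 - 24211) + k(h(-12, 8))) = √((-20599 - 24211) + (9 + 9*8)) = √(-44810 + (9 + 72)) = √(-44810 + 81) = √(-44729) = I*√44729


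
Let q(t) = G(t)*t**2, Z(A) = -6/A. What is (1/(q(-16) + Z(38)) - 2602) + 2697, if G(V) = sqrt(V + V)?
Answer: 71921828638/757071881 - 369664*I*sqrt(2)/757071881 ≈ 95.0 - 0.00069053*I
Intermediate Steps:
G(V) = sqrt(2)*sqrt(V) (G(V) = sqrt(2*V) = sqrt(2)*sqrt(V))
q(t) = sqrt(2)*t**(5/2) (q(t) = (sqrt(2)*sqrt(t))*t**2 = sqrt(2)*t**(5/2))
(1/(q(-16) + Z(38)) - 2602) + 2697 = (1/(sqrt(2)*(-16)**(5/2) - 6/38) - 2602) + 2697 = (1/(sqrt(2)*(1024*I) - 6*1/38) - 2602) + 2697 = (1/(1024*I*sqrt(2) - 3/19) - 2602) + 2697 = (1/(-3/19 + 1024*I*sqrt(2)) - 2602) + 2697 = (-2602 + 1/(-3/19 + 1024*I*sqrt(2))) + 2697 = 95 + 1/(-3/19 + 1024*I*sqrt(2))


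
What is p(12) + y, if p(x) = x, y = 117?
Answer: 129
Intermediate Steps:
p(12) + y = 12 + 117 = 129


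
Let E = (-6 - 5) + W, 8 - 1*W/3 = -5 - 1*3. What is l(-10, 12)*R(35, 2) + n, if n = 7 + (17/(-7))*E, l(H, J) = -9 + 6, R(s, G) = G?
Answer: -622/7 ≈ -88.857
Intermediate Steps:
l(H, J) = -3
W = 48 (W = 24 - 3*(-5 - 1*3) = 24 - 3*(-5 - 3) = 24 - 3*(-8) = 24 + 24 = 48)
E = 37 (E = (-6 - 5) + 48 = -11 + 48 = 37)
n = -580/7 (n = 7 + (17/(-7))*37 = 7 + (17*(-1/7))*37 = 7 - 17/7*37 = 7 - 629/7 = -580/7 ≈ -82.857)
l(-10, 12)*R(35, 2) + n = -3*2 - 580/7 = -6 - 580/7 = -622/7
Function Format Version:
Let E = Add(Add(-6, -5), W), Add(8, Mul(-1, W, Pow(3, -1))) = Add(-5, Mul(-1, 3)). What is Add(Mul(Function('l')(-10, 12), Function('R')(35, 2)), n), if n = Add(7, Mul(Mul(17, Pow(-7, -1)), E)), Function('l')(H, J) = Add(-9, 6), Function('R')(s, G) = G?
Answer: Rational(-622, 7) ≈ -88.857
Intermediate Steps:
Function('l')(H, J) = -3
W = 48 (W = Add(24, Mul(-3, Add(-5, Mul(-1, 3)))) = Add(24, Mul(-3, Add(-5, -3))) = Add(24, Mul(-3, -8)) = Add(24, 24) = 48)
E = 37 (E = Add(Add(-6, -5), 48) = Add(-11, 48) = 37)
n = Rational(-580, 7) (n = Add(7, Mul(Mul(17, Pow(-7, -1)), 37)) = Add(7, Mul(Mul(17, Rational(-1, 7)), 37)) = Add(7, Mul(Rational(-17, 7), 37)) = Add(7, Rational(-629, 7)) = Rational(-580, 7) ≈ -82.857)
Add(Mul(Function('l')(-10, 12), Function('R')(35, 2)), n) = Add(Mul(-3, 2), Rational(-580, 7)) = Add(-6, Rational(-580, 7)) = Rational(-622, 7)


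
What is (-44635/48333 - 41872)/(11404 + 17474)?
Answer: -2023844011/1395760374 ≈ -1.4500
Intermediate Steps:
(-44635/48333 - 41872)/(11404 + 17474) = (-44635*1/48333 - 41872)/28878 = (-44635/48333 - 41872)*(1/28878) = -2023844011/48333*1/28878 = -2023844011/1395760374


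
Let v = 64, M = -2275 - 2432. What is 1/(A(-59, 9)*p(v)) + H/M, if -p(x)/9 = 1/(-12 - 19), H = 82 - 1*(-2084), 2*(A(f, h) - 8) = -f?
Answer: -130024/353025 ≈ -0.36831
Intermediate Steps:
A(f, h) = 8 - f/2 (A(f, h) = 8 + (-f)/2 = 8 - f/2)
M = -4707
H = 2166 (H = 82 + 2084 = 2166)
p(x) = 9/31 (p(x) = -9/(-12 - 19) = -9/(-31) = -9*(-1/31) = 9/31)
1/(A(-59, 9)*p(v)) + H/M = 1/((8 - ½*(-59))*(9/31)) + 2166/(-4707) = (31/9)/(8 + 59/2) + 2166*(-1/4707) = (31/9)/(75/2) - 722/1569 = (2/75)*(31/9) - 722/1569 = 62/675 - 722/1569 = -130024/353025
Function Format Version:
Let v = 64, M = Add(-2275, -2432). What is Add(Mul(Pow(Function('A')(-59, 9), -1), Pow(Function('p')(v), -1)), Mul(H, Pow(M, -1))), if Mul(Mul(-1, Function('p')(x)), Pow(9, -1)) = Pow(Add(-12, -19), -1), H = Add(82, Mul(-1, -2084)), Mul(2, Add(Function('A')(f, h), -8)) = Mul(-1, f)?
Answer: Rational(-130024, 353025) ≈ -0.36831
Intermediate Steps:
Function('A')(f, h) = Add(8, Mul(Rational(-1, 2), f)) (Function('A')(f, h) = Add(8, Mul(Rational(1, 2), Mul(-1, f))) = Add(8, Mul(Rational(-1, 2), f)))
M = -4707
H = 2166 (H = Add(82, 2084) = 2166)
Function('p')(x) = Rational(9, 31) (Function('p')(x) = Mul(-9, Pow(Add(-12, -19), -1)) = Mul(-9, Pow(-31, -1)) = Mul(-9, Rational(-1, 31)) = Rational(9, 31))
Add(Mul(Pow(Function('A')(-59, 9), -1), Pow(Function('p')(v), -1)), Mul(H, Pow(M, -1))) = Add(Mul(Pow(Add(8, Mul(Rational(-1, 2), -59)), -1), Pow(Rational(9, 31), -1)), Mul(2166, Pow(-4707, -1))) = Add(Mul(Pow(Add(8, Rational(59, 2)), -1), Rational(31, 9)), Mul(2166, Rational(-1, 4707))) = Add(Mul(Pow(Rational(75, 2), -1), Rational(31, 9)), Rational(-722, 1569)) = Add(Mul(Rational(2, 75), Rational(31, 9)), Rational(-722, 1569)) = Add(Rational(62, 675), Rational(-722, 1569)) = Rational(-130024, 353025)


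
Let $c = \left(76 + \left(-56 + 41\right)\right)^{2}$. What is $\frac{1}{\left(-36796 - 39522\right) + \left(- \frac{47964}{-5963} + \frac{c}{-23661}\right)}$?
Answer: $- \frac{141090543}{10766635372793} \approx -1.3104 \cdot 10^{-5}$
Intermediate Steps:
$c = 3721$ ($c = \left(76 - 15\right)^{2} = 61^{2} = 3721$)
$\frac{1}{\left(-36796 - 39522\right) + \left(- \frac{47964}{-5963} + \frac{c}{-23661}\right)} = \frac{1}{\left(-36796 - 39522\right) + \left(- \frac{47964}{-5963} + \frac{3721}{-23661}\right)} = \frac{1}{-76318 + \left(\left(-47964\right) \left(- \frac{1}{5963}\right) + 3721 \left(- \frac{1}{23661}\right)\right)} = \frac{1}{-76318 + \left(\frac{47964}{5963} - \frac{3721}{23661}\right)} = \frac{1}{-76318 + \frac{1112687881}{141090543}} = \frac{1}{- \frac{10766635372793}{141090543}} = - \frac{141090543}{10766635372793}$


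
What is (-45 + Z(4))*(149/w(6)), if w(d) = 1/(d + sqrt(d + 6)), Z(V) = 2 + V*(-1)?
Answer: -42018 - 14006*sqrt(3) ≈ -66277.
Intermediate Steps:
Z(V) = 2 - V
w(d) = 1/(d + sqrt(6 + d))
(-45 + Z(4))*(149/w(6)) = (-45 + (2 - 1*4))*(149/(1/(6 + sqrt(6 + 6)))) = (-45 + (2 - 4))*(149/(1/(6 + sqrt(12)))) = (-45 - 2)*(149/(1/(6 + 2*sqrt(3)))) = -7003*(6 + 2*sqrt(3)) = -47*(894 + 298*sqrt(3)) = -42018 - 14006*sqrt(3)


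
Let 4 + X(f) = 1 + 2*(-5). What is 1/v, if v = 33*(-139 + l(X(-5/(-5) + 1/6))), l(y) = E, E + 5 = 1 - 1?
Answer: -1/4752 ≈ -0.00021044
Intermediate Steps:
X(f) = -13 (X(f) = -4 + (1 + 2*(-5)) = -4 + (1 - 10) = -4 - 9 = -13)
E = -5 (E = -5 + (1 - 1) = -5 + 0 = -5)
l(y) = -5
v = -4752 (v = 33*(-139 - 5) = 33*(-144) = -4752)
1/v = 1/(-4752) = -1/4752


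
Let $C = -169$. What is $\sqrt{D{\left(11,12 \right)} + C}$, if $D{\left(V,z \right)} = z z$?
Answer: $5 i \approx 5.0 i$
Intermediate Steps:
$D{\left(V,z \right)} = z^{2}$
$\sqrt{D{\left(11,12 \right)} + C} = \sqrt{12^{2} - 169} = \sqrt{144 - 169} = \sqrt{-25} = 5 i$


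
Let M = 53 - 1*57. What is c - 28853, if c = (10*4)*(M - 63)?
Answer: -31533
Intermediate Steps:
M = -4 (M = 53 - 57 = -4)
c = -2680 (c = (10*4)*(-4 - 63) = 40*(-67) = -2680)
c - 28853 = -2680 - 28853 = -31533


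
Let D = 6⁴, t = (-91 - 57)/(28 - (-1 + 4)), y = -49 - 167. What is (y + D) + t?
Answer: 26852/25 ≈ 1074.1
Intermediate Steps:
y = -216
t = -148/25 (t = -148/(28 - 1*3) = -148/(28 - 3) = -148/25 ≈ -5.9200)
D = 1296
(y + D) + t = (-216 + 1296) - 148/25 = 1080 - 148/25 = 26852/25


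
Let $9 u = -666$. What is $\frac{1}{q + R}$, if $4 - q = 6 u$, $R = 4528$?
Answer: $\frac{1}{4976} \approx 0.00020096$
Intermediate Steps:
$u = -74$ ($u = \frac{1}{9} \left(-666\right) = -74$)
$q = 448$ ($q = 4 - 6 \left(-74\right) = 4 - -444 = 4 + 444 = 448$)
$\frac{1}{q + R} = \frac{1}{448 + 4528} = \frac{1}{4976}$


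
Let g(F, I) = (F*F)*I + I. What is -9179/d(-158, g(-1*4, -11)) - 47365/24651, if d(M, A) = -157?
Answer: 218835224/3870207 ≈ 56.544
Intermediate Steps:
g(F, I) = I + I*F**2 (g(F, I) = F**2*I + I = I*F**2 + I = I + I*F**2)
-9179/d(-158, g(-1*4, -11)) - 47365/24651 = -9179/(-157) - 47365/24651 = -9179*(-1/157) - 47365*1/24651 = 9179/157 - 47365/24651 = 218835224/3870207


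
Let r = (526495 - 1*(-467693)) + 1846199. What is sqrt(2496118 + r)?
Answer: 3*sqrt(592945) ≈ 2310.1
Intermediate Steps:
r = 2840387 (r = (526495 + 467693) + 1846199 = 994188 + 1846199 = 2840387)
sqrt(2496118 + r) = sqrt(2496118 + 2840387) = sqrt(5336505) = 3*sqrt(592945)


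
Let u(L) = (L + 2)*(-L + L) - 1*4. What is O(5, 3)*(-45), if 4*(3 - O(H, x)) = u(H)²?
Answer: 45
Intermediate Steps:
u(L) = -4 (u(L) = (2 + L)*0 - 4 = 0 - 4 = -4)
O(H, x) = -1 (O(H, x) = 3 - ¼*(-4)² = 3 - ¼*16 = 3 - 4 = -1)
O(5, 3)*(-45) = -1*(-45) = 45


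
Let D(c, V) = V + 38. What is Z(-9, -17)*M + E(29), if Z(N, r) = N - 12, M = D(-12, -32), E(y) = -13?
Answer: -139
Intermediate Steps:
D(c, V) = 38 + V
M = 6 (M = 38 - 32 = 6)
Z(N, r) = -12 + N
Z(-9, -17)*M + E(29) = (-12 - 9)*6 - 13 = -21*6 - 13 = -126 - 13 = -139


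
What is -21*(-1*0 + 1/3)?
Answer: -7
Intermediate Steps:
-21*(-1*0 + 1/3) = -21*(0 + 1*(1/3)) = -21*(0 + 1/3) = -21*1/3 = -7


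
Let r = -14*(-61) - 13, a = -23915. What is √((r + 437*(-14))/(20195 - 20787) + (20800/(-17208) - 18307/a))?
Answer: √54552845305103751905/2537764140 ≈ 2.9104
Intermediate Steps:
r = 841 (r = 854 - 13 = 841)
√((r + 437*(-14))/(20195 - 20787) + (20800/(-17208) - 18307/a)) = √((841 + 437*(-14))/(20195 - 20787) + (20800/(-17208) - 18307/(-23915))) = √((841 - 6118)/(-592) + (20800*(-1/17208) - 18307*(-1/23915))) = √(-5277*(-1/592) + (-2600/2151 + 18307/23915)) = √(5277/592 - 22800643/51441165) = √(257957047049/30453169680) = √54552845305103751905/2537764140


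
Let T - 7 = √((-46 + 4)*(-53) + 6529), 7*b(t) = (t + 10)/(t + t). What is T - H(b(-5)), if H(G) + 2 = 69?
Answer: -60 + √8755 ≈ 33.568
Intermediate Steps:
b(t) = (10 + t)/(14*t) (b(t) = ((t + 10)/(t + t))/7 = ((10 + t)/((2*t)))/7 = ((10 + t)*(1/(2*t)))/7 = ((10 + t)/(2*t))/7 = (10 + t)/(14*t))
H(G) = 67 (H(G) = -2 + 69 = 67)
T = 7 + √8755 (T = 7 + √((-46 + 4)*(-53) + 6529) = 7 + √(-42*(-53) + 6529) = 7 + √(2226 + 6529) = 7 + √8755 ≈ 100.57)
T - H(b(-5)) = (7 + √8755) - 1*67 = (7 + √8755) - 67 = -60 + √8755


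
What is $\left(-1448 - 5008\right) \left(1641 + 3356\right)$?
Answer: $-32260632$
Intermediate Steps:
$\left(-1448 - 5008\right) \left(1641 + 3356\right) = \left(-6456\right) 4997 = -32260632$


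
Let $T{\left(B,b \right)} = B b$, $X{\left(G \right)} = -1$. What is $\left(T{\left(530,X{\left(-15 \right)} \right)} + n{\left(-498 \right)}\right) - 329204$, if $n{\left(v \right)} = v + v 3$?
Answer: $-331726$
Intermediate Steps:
$n{\left(v \right)} = 4 v$ ($n{\left(v \right)} = v + 3 v = 4 v$)
$\left(T{\left(530,X{\left(-15 \right)} \right)} + n{\left(-498 \right)}\right) - 329204 = \left(530 \left(-1\right) + 4 \left(-498\right)\right) - 329204 = \left(-530 - 1992\right) - 329204 = -2522 - 329204 = -331726$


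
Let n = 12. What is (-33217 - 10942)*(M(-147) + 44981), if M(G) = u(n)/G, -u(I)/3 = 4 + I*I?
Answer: -97336018503/49 ≈ -1.9864e+9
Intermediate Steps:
u(I) = -12 - 3*I² (u(I) = -3*(4 + I*I) = -3*(4 + I²) = -12 - 3*I²)
M(G) = -444/G (M(G) = (-12 - 3*12²)/G = (-12 - 3*144)/G = (-12 - 432)/G = -444/G)
(-33217 - 10942)*(M(-147) + 44981) = (-33217 - 10942)*(-444/(-147) + 44981) = -44159*(-444*(-1/147) + 44981) = -44159*(148/49 + 44981) = -44159*2204217/49 = -97336018503/49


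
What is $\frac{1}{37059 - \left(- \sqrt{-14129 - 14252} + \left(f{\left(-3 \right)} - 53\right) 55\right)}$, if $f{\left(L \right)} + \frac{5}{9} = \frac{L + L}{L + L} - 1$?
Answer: $\frac{3240369}{129631820542} - \frac{81 i \sqrt{28381}}{129631820542} \approx 2.4997 \cdot 10^{-5} - 1.0527 \cdot 10^{-7} i$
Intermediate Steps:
$f{\left(L \right)} = - \frac{5}{9}$ ($f{\left(L \right)} = - \frac{5}{9} + \left(\frac{L + L}{L + L} - 1\right) = - \frac{5}{9} - \left(1 - \frac{2 L}{2 L}\right) = - \frac{5}{9} + \left(2 L \frac{1}{2 L} - 1\right) = - \frac{5}{9} + \left(1 - 1\right) = - \frac{5}{9} + 0 = - \frac{5}{9}$)
$\frac{1}{37059 - \left(- \sqrt{-14129 - 14252} + \left(f{\left(-3 \right)} - 53\right) 55\right)} = \frac{1}{37059 - \left(- \sqrt{-14129 - 14252} + \left(- \frac{5}{9} - 53\right) 55\right)} = \frac{1}{37059 + \left(\sqrt{-28381} - \left(- \frac{482}{9}\right) 55\right)} = \frac{1}{37059 + \left(i \sqrt{28381} - - \frac{26510}{9}\right)} = \frac{1}{37059 + \left(i \sqrt{28381} + \frac{26510}{9}\right)} = \frac{1}{37059 + \left(\frac{26510}{9} + i \sqrt{28381}\right)} = \frac{1}{\frac{360041}{9} + i \sqrt{28381}}$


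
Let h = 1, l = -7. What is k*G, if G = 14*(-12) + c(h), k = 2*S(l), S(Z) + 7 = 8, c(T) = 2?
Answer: -332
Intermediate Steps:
S(Z) = 1 (S(Z) = -7 + 8 = 1)
k = 2 (k = 2*1 = 2)
G = -166 (G = 14*(-12) + 2 = -168 + 2 = -166)
k*G = 2*(-166) = -332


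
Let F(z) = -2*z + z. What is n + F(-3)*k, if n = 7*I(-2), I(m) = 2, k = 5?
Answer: 29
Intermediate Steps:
n = 14 (n = 7*2 = 14)
F(z) = -z
n + F(-3)*k = 14 - 1*(-3)*5 = 14 + 3*5 = 14 + 15 = 29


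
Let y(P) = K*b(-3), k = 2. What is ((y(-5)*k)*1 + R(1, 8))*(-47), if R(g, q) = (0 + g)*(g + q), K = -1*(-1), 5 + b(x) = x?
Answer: 329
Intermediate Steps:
b(x) = -5 + x
K = 1
R(g, q) = g*(g + q)
y(P) = -8 (y(P) = 1*(-5 - 3) = 1*(-8) = -8)
((y(-5)*k)*1 + R(1, 8))*(-47) = (-8*2*1 + 1*(1 + 8))*(-47) = (-16*1 + 1*9)*(-47) = (-16 + 9)*(-47) = -7*(-47) = 329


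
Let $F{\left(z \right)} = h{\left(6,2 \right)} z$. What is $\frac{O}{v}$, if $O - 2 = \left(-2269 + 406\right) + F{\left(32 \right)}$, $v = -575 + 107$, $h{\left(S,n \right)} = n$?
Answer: $\frac{599}{156} \approx 3.8397$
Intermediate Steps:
$F{\left(z \right)} = 2 z$
$v = -468$
$O = -1797$ ($O = 2 + \left(\left(-2269 + 406\right) + 2 \cdot 32\right) = 2 + \left(-1863 + 64\right) = 2 - 1799 = -1797$)
$\frac{O}{v} = - \frac{1797}{-468} = \left(-1797\right) \left(- \frac{1}{468}\right) = \frac{599}{156}$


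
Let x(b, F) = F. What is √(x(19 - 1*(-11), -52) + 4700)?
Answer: 2*√1162 ≈ 68.176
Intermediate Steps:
√(x(19 - 1*(-11), -52) + 4700) = √(-52 + 4700) = √4648 = 2*√1162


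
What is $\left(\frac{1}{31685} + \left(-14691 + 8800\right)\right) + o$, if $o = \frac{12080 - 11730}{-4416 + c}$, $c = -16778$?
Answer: $- \frac{1978002716273}{335765945} \approx -5891.0$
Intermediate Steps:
$o = - \frac{175}{10597}$ ($o = \frac{12080 - 11730}{-4416 - 16778} = \frac{350}{-21194} = 350 \left(- \frac{1}{21194}\right) = - \frac{175}{10597} \approx -0.016514$)
$\left(\frac{1}{31685} + \left(-14691 + 8800\right)\right) + o = \left(\frac{1}{31685} + \left(-14691 + 8800\right)\right) - \frac{175}{10597} = \left(\frac{1}{31685} - 5891\right) - \frac{175}{10597} = - \frac{186656334}{31685} - \frac{175}{10597} = - \frac{1978002716273}{335765945}$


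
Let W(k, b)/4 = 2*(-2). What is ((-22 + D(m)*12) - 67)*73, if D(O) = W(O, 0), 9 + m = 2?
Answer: -20513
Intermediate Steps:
m = -7 (m = -9 + 2 = -7)
W(k, b) = -16 (W(k, b) = 4*(2*(-2)) = 4*(-4) = -16)
D(O) = -16
((-22 + D(m)*12) - 67)*73 = ((-22 - 16*12) - 67)*73 = ((-22 - 192) - 67)*73 = (-214 - 67)*73 = -281*73 = -20513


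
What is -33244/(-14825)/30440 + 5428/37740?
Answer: 30634555907/212888037750 ≈ 0.14390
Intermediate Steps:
-33244/(-14825)/30440 + 5428/37740 = -33244*(-1/14825)*(1/30440) + 5428*(1/37740) = (33244/14825)*(1/30440) + 1357/9435 = 8311/112818250 + 1357/9435 = 30634555907/212888037750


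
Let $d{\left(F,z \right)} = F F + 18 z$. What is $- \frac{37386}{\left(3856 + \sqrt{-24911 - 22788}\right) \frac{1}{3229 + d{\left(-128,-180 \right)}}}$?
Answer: $- \frac{786779497056}{4972145} + \frac{204040326 i \sqrt{47699}}{4972145} \approx -1.5824 \cdot 10^{5} + 8962.5 i$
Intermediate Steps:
$d{\left(F,z \right)} = F^{2} + 18 z$
$- \frac{37386}{\left(3856 + \sqrt{-24911 - 22788}\right) \frac{1}{3229 + d{\left(-128,-180 \right)}}} = - \frac{37386}{\left(3856 + \sqrt{-24911 - 22788}\right) \frac{1}{3229 + \left(\left(-128\right)^{2} + 18 \left(-180\right)\right)}} = - \frac{37386}{\left(3856 + \sqrt{-47699}\right) \frac{1}{3229 + \left(16384 - 3240\right)}} = - \frac{37386}{\left(3856 + i \sqrt{47699}\right) \frac{1}{3229 + 13144}} = - \frac{37386}{\left(3856 + i \sqrt{47699}\right) \frac{1}{16373}} = - \frac{37386}{\frac{3856}{16373} + \frac{i \sqrt{47699}}{16373}}$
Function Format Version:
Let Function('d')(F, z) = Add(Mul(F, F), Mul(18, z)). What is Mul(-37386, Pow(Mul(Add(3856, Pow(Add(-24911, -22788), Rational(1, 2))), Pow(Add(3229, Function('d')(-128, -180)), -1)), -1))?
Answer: Add(Rational(-786779497056, 4972145), Mul(Rational(204040326, 4972145), I, Pow(47699, Rational(1, 2)))) ≈ Add(-1.5824e+5, Mul(8962.5, I))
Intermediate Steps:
Function('d')(F, z) = Add(Pow(F, 2), Mul(18, z))
Mul(-37386, Pow(Mul(Add(3856, Pow(Add(-24911, -22788), Rational(1, 2))), Pow(Add(3229, Function('d')(-128, -180)), -1)), -1)) = Mul(-37386, Pow(Mul(Add(3856, Pow(Add(-24911, -22788), Rational(1, 2))), Pow(Add(3229, Add(Pow(-128, 2), Mul(18, -180))), -1)), -1)) = Mul(-37386, Pow(Mul(Add(3856, Pow(-47699, Rational(1, 2))), Pow(Add(3229, Add(16384, -3240)), -1)), -1)) = Mul(-37386, Pow(Mul(Add(3856, Mul(I, Pow(47699, Rational(1, 2)))), Pow(Add(3229, 13144), -1)), -1)) = Mul(-37386, Pow(Mul(Add(3856, Mul(I, Pow(47699, Rational(1, 2)))), Pow(16373, -1)), -1)) = Mul(-37386, Pow(Mul(Add(3856, Mul(I, Pow(47699, Rational(1, 2)))), Rational(1, 16373)), -1)) = Mul(-37386, Pow(Add(Rational(3856, 16373), Mul(Rational(1, 16373), I, Pow(47699, Rational(1, 2)))), -1))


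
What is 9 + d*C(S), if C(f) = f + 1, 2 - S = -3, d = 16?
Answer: 105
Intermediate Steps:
S = 5 (S = 2 - 1*(-3) = 2 + 3 = 5)
C(f) = 1 + f
9 + d*C(S) = 9 + 16*(1 + 5) = 9 + 16*6 = 9 + 96 = 105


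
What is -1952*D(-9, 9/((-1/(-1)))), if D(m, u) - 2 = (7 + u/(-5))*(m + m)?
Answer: 894016/5 ≈ 1.7880e+5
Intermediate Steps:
D(m, u) = 2 + 2*m*(7 - u/5) (D(m, u) = 2 + (7 + u/(-5))*(m + m) = 2 + (7 + u*(-1/5))*(2*m) = 2 + (7 - u/5)*(2*m) = 2 + 2*m*(7 - u/5))
-1952*D(-9, 9/((-1/(-1)))) = -1952*(2 + 14*(-9) - 2/5*(-9)*9/((-1/(-1)))) = -1952*(2 - 126 - 2/5*(-9)*9/((-1*(-1)))) = -1952*(2 - 126 - 2/5*(-9)*9/1) = -1952*(2 - 126 - 2/5*(-9)*9*1) = -1952*(2 - 126 - 2/5*(-9)*9) = -1952*(2 - 126 + 162/5) = -1952*(-458/5) = 894016/5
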